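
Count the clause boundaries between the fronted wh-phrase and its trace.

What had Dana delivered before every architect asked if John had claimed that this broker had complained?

0

"what" originates inside the matrix clause — no clause boundary is crossed.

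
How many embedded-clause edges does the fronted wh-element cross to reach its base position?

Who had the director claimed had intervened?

1

"who" is extracted from the subject of "intervened".
Boundaries crossed, outermost first: [Ø] — 1 in total.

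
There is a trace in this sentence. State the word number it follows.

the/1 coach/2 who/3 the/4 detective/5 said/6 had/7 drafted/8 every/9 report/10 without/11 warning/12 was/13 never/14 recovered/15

The displaced element is "the coach" (word 2).
It is linked across 1 clause boundary (Ø).
It functions as the subject of "drafted", so the gap sits immediately after word 6 ("said").
Base order: The detective said the coach had drafted every report without warning.

6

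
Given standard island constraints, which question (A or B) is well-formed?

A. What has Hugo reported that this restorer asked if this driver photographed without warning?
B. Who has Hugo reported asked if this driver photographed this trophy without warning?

In A, the wh-phrase is extracted from inside a wh-island (introduced by "if"), which blocks movement.
In B, the extraction path crosses only that-complement boundaries, which are transparent.
So B is grammatical.

B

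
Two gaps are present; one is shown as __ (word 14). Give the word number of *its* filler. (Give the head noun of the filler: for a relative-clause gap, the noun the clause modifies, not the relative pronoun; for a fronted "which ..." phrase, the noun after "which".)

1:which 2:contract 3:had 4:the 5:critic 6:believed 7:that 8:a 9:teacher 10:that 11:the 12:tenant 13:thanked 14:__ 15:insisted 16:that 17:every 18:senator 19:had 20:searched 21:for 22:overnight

9

The marked gap is inside the relative clause, the direct object of "thanked".
Its filler is the head noun "teacher" (via "that"), at word 9.
(The other dependency links word 2 to a gap after word 21.)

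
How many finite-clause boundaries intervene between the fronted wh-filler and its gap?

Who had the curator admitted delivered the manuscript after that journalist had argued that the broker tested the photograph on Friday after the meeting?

1

"who" is extracted from the subject of "delivered".
Boundaries crossed, outermost first: [Ø] — 1 in total.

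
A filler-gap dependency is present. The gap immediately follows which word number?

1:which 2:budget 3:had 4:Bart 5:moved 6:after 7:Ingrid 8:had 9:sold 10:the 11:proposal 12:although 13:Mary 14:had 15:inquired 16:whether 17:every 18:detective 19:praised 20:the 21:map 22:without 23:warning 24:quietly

5

The displaced element is "which budget" (word 2).
It functions as the direct object of "moved", so the gap sits immediately after word 5 ("moved").
Base order: Bart had moved which budget after Ingrid had sold the proposal although Mary had inquired whether every detective praised the map without warning quietly.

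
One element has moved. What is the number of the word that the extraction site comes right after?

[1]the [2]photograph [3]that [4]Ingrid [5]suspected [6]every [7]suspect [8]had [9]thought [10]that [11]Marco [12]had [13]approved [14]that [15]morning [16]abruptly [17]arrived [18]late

The displaced element is "the photograph" (word 2).
It is linked across 2 clause boundaries (Ø → that).
It functions as the direct object of "approved", so the gap sits immediately after word 13 ("approved").
Base order: Ingrid suspected every suspect had thought that Marco had approved the photograph that morning abruptly.

13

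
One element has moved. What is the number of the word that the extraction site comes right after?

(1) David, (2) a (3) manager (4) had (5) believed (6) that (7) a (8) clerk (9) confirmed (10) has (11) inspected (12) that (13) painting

The displaced element is "David" (word 1).
It is linked across 2 clause boundaries (that → Ø).
It functions as the subject of "inspected", so the gap sits immediately after word 9 ("confirmed").
Base order: A manager had believed that a clerk confirmed that David has inspected that painting.

9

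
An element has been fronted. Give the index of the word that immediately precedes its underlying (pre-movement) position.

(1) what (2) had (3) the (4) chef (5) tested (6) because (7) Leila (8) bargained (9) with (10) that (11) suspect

5

The displaced element is "what" (word 1).
It functions as the direct object of "tested", so the gap sits immediately after word 5 ("tested").
Base order: The chef had tested what because Leila bargained with that suspect.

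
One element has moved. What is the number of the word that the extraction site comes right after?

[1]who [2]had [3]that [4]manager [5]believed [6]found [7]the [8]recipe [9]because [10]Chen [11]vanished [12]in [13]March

5

The displaced element is "who" (word 1).
It is linked across 1 clause boundary (Ø).
It functions as the subject of "found", so the gap sits immediately after word 5 ("believed").
Base order: That manager had believed that who found the recipe because Chen vanished in March.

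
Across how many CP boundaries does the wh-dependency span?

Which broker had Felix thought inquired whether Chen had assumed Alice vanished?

"which broker" is extracted from the subject of "inquired".
Boundaries crossed, outermost first: [Ø] — 1 in total.

1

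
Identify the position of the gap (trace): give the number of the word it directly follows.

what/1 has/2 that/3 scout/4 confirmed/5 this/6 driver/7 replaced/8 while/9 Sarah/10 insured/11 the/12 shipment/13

The displaced element is "what" (word 1).
It is linked across 1 clause boundary (Ø).
It functions as the direct object of "replaced", so the gap sits immediately after word 8 ("replaced").
Base order: That scout has confirmed this driver replaced what while Sarah insured the shipment.

8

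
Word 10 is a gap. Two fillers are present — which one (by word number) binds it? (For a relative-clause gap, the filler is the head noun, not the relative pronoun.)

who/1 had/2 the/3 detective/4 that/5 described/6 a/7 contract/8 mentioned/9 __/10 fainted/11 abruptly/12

The marked gap is the subject of "fainted".
Its filler is the fronted wh-phrase "who", at word 1.
(The other dependency links word 4 to a gap after word 5.)

1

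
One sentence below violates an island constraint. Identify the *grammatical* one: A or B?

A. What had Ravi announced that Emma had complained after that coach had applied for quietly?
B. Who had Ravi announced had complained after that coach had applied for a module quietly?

B

In A, the wh-phrase is extracted from inside an adjunct island (introduced by "after"), which blocks movement.
In B, the extraction path crosses only that-complement boundaries, which are transparent.
So B is grammatical.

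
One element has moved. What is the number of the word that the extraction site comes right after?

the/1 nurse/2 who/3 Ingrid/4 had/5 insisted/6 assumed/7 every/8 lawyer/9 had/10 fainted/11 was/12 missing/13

The displaced element is "the nurse" (word 2).
It is linked across 1 clause boundary (Ø).
It functions as the subject of "assumed", so the gap sits immediately after word 6 ("insisted").
Base order: Ingrid had insisted that the nurse assumed every lawyer had fainted.

6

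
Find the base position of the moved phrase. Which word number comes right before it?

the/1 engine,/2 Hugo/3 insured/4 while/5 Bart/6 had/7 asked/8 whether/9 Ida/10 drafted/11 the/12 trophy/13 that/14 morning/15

4

The displaced element is "the engine" (word 2).
It functions as the direct object of "insured", so the gap sits immediately after word 4 ("insured").
Base order: Hugo insured the engine while Bart had asked whether Ida drafted the trophy that morning.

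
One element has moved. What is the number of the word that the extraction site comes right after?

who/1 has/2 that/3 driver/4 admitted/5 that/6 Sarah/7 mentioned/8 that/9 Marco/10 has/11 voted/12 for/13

13

The displaced element is "who" (word 1).
It is linked across 2 clause boundaries (that → that).
It functions as the object of the preposition "for" of "voted", so the gap sits immediately after word 13 ("for").
Base order: That driver has admitted that Sarah mentioned that Marco has voted for who.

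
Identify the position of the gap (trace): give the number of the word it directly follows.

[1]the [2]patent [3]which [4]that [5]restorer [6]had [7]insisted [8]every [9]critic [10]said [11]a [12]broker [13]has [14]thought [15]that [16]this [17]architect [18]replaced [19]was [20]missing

18

The displaced element is "the patent" (word 2).
It is linked across 3 clause boundaries (Ø → Ø → that).
It functions as the direct object of "replaced", so the gap sits immediately after word 18 ("replaced").
Base order: That restorer had insisted every critic said a broker has thought that this architect replaced the patent.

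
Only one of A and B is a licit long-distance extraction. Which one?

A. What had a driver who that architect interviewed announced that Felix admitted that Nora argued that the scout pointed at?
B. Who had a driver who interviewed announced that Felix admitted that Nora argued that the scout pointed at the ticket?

A

In B, the wh-phrase is extracted from inside a complex-NP island (relative clause) (introduced by "who"), which blocks movement.
In A, the extraction path crosses only that-complement boundaries, which are transparent.
So A is grammatical.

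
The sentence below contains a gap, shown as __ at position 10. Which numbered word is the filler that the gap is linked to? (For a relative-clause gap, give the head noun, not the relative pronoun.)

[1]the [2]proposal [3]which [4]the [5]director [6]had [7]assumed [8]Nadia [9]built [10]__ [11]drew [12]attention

2

The gap at 10 is the object of "built", inside a relative clause.
The relative pronoun is "which" (word 3); it is bound by the head noun immediately before it.
Its filler is the head noun "proposal", at word 2.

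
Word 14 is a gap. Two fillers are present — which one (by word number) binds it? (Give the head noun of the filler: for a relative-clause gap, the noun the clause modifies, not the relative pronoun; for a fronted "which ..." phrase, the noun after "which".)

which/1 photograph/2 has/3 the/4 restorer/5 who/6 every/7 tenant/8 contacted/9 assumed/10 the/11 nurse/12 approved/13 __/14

2

The marked gap is the direct object of "approved".
Its filler is the fronted wh-phrase "which photograph", at word 2.
(The other dependency links word 5 to a gap after word 9.)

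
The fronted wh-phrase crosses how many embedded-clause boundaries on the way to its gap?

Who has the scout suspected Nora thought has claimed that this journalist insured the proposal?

"who" is extracted from the subject of "claimed".
Boundaries crossed, outermost first: [Ø], [Ø] — 2 in total.

2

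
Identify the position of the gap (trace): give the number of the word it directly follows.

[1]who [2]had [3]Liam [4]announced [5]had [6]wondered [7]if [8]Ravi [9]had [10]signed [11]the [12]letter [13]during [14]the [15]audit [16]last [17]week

The displaced element is "who" (word 1).
It is linked across 1 clause boundary (Ø).
It functions as the subject of "wondered", so the gap sits immediately after word 4 ("announced").
Base order: Liam had announced that who had wondered if Ravi had signed the letter during the audit last week.

4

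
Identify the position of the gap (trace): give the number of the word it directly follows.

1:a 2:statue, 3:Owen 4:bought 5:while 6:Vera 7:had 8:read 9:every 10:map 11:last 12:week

4

The displaced element is "a statue" (word 2).
It functions as the direct object of "bought", so the gap sits immediately after word 4 ("bought").
Base order: Owen bought a statue while Vera had read every map last week.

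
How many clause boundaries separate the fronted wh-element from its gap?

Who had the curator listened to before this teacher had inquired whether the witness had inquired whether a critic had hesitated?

0

"who" originates inside the matrix clause — no clause boundary is crossed.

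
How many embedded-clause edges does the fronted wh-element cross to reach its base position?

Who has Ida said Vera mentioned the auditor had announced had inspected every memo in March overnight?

"who" is extracted from the subject of "inspected".
Boundaries crossed, outermost first: [Ø], [Ø], [Ø] — 3 in total.

3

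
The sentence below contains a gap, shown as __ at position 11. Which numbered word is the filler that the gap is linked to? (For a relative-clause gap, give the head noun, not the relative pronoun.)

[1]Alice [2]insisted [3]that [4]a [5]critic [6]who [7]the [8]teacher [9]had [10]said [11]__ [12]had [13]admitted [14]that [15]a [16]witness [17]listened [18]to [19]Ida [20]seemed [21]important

5

The gap at 11 is the subject of "admitted", inside a relative clause.
The relative pronoun is "who" (word 6); it is bound by the head noun immediately before it.
Its filler is the head noun "critic", at word 5.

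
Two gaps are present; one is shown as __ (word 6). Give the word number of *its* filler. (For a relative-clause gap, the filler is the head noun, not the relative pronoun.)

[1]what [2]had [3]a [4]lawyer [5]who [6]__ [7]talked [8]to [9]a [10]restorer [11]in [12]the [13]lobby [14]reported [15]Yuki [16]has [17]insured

The marked gap is inside the relative clause, the subject of "talked".
Its filler is the head noun "lawyer" (via "who"), at word 4.
(The other dependency links word 1 to a gap after word 17.)

4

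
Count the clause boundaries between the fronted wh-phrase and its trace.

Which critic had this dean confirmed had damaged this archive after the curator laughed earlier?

"which critic" is extracted from the subject of "damaged".
Boundaries crossed, outermost first: [Ø] — 1 in total.

1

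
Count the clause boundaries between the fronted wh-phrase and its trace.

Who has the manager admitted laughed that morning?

1

"who" is extracted from the subject of "laughed".
Boundaries crossed, outermost first: [Ø] — 1 in total.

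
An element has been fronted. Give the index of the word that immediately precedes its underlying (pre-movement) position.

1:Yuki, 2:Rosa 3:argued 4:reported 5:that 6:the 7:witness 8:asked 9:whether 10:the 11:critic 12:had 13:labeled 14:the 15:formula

The displaced element is "Yuki" (word 1).
It is linked across 1 clause boundary (Ø).
It functions as the subject of "reported", so the gap sits immediately after word 3 ("argued").
Base order: Rosa argued that Yuki reported that the witness asked whether the critic had labeled the formula.

3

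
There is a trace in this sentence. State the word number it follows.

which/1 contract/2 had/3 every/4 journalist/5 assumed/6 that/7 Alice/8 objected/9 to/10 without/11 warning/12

The displaced element is "which contract" (word 2).
It is linked across 1 clause boundary (that).
It functions as the object of the preposition "to" of "objected", so the gap sits immediately after word 10 ("to").
Base order: Every journalist had assumed that Alice objected to which contract without warning.

10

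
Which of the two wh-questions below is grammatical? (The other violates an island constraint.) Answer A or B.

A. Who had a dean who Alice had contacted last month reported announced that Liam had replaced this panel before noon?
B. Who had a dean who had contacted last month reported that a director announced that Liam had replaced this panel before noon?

In B, the wh-phrase is extracted from inside a complex-NP island (relative clause) (introduced by "who"), which blocks movement.
In A, the extraction path crosses only that-complement boundaries, which are transparent.
So A is grammatical.

A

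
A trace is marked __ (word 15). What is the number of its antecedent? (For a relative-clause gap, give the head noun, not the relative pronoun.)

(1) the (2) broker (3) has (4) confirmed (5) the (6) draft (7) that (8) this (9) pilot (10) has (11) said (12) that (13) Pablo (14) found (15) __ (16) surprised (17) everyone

6

The gap at 15 is the object of "found", inside a relative clause.
The relative pronoun is "that" (word 7); it is bound by the head noun immediately before it.
Its filler is the head noun "draft", at word 6.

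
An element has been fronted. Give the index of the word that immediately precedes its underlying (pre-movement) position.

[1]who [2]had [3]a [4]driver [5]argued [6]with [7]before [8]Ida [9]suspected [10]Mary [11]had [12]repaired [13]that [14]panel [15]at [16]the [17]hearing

6

The displaced element is "who" (word 1).
It functions as the object of the preposition "with" of "argued", so the gap sits immediately after word 6 ("with").
Base order: A driver had argued with who before Ida suspected Mary had repaired that panel at the hearing.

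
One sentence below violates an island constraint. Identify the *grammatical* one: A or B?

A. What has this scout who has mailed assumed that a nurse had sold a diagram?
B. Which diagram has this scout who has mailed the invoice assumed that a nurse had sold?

B

In A, the wh-phrase is extracted from inside a complex-NP island (relative clause) (introduced by "who"), which blocks movement.
In B, the extraction path crosses only that-complement boundaries, which are transparent.
So B is grammatical.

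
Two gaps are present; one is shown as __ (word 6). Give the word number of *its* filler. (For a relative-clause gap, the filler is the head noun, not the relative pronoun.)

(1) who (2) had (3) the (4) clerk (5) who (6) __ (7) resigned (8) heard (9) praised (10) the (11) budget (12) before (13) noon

The marked gap is inside the relative clause, the subject of "resigned".
Its filler is the head noun "clerk" (via "who"), at word 4.
(The other dependency links word 1 to a gap after word 8.)

4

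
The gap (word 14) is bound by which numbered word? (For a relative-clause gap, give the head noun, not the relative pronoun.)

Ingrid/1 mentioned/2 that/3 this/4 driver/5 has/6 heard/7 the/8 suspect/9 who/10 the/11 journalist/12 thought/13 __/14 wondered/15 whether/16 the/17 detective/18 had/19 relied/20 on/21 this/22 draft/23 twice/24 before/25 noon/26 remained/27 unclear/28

The gap at 14 is the subject of "wondered", inside a relative clause.
The relative pronoun is "who" (word 10); it is bound by the head noun immediately before it.
Its filler is the head noun "suspect", at word 9.

9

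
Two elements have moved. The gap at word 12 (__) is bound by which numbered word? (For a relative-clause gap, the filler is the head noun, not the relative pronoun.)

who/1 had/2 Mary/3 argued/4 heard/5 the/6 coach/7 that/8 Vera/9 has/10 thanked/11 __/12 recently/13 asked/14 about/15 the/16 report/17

The marked gap is inside the relative clause, the direct object of "thanked".
Its filler is the head noun "coach" (via "that"), at word 7.
(The other dependency links word 1 to a gap after word 4.)

7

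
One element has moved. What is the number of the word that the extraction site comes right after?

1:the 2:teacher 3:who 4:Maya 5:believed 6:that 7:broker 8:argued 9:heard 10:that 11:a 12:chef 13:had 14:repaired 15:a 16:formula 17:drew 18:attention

8

The displaced element is "the teacher" (word 2).
It is linked across 2 clause boundaries (Ø → Ø).
It functions as the subject of "heard", so the gap sits immediately after word 8 ("argued").
Base order: Maya believed that broker argued the teacher heard that a chef had repaired a formula.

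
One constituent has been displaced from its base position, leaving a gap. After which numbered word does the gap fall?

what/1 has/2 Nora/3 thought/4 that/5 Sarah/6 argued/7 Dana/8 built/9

9

The displaced element is "what" (word 1).
It is linked across 2 clause boundaries (that → Ø).
It functions as the direct object of "built", so the gap sits immediately after word 9 ("built").
Base order: Nora has thought that Sarah argued Dana built what.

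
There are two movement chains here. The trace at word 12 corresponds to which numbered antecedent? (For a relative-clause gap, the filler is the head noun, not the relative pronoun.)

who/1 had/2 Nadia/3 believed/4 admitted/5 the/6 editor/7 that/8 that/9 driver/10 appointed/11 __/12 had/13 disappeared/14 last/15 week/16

The marked gap is inside the relative clause, the direct object of "appointed".
Its filler is the head noun "editor" (via "that"), at word 7.
(The other dependency links word 1 to a gap after word 4.)

7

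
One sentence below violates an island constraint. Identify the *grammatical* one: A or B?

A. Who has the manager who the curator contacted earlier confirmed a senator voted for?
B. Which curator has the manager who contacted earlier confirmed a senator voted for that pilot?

A

In B, the wh-phrase is extracted from inside a complex-NP island (relative clause) (introduced by "who"), which blocks movement.
In A, the extraction path crosses only that-complement boundaries, which are transparent.
So A is grammatical.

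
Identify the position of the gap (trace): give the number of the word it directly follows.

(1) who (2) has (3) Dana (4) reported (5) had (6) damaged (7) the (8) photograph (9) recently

The displaced element is "who" (word 1).
It is linked across 1 clause boundary (Ø).
It functions as the subject of "damaged", so the gap sits immediately after word 4 ("reported").
Base order: Dana has reported that who had damaged the photograph recently.

4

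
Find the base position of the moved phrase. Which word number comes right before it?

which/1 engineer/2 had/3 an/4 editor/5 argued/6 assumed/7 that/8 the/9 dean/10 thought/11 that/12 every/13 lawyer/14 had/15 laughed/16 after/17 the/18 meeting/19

6

The displaced element is "which engineer" (word 2).
It is linked across 1 clause boundary (Ø).
It functions as the subject of "assumed", so the gap sits immediately after word 6 ("argued").
Base order: An editor had argued that which engineer assumed that the dean thought that every lawyer had laughed after the meeting.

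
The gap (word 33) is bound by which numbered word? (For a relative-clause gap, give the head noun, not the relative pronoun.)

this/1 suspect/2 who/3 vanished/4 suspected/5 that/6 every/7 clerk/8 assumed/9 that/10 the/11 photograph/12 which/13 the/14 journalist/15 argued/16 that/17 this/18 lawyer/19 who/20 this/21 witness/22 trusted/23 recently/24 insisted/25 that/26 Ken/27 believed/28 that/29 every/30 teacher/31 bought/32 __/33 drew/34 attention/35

12

The gap at 33 is the object of "bought", inside a relative clause.
The relative pronoun is "which" (word 13); it is bound by the head noun immediately before it.
Its filler is the head noun "photograph", at word 12.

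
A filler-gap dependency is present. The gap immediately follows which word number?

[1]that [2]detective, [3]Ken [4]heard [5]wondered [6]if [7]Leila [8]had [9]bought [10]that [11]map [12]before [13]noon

4

The displaced element is "that detective" (word 2).
It is linked across 1 clause boundary (Ø).
It functions as the subject of "wondered", so the gap sits immediately after word 4 ("heard").
Base order: Ken heard that that detective wondered if Leila had bought that map before noon.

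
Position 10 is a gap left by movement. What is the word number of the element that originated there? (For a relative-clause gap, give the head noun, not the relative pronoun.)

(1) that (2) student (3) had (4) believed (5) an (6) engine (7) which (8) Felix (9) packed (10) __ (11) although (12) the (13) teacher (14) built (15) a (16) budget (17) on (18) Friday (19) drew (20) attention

6

The gap at 10 is the object of "packed", inside a relative clause.
The relative pronoun is "which" (word 7); it is bound by the head noun immediately before it.
Its filler is the head noun "engine", at word 6.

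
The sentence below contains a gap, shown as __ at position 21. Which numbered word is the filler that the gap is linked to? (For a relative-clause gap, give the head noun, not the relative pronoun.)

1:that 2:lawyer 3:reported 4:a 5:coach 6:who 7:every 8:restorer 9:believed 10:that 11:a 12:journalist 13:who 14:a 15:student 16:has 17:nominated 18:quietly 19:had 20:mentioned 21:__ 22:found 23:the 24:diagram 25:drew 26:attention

The gap at 21 is the subject of "found", inside a relative clause.
The relative pronoun is "who" (word 6); it is bound by the head noun immediately before it.
Its filler is the head noun "coach", at word 5.

5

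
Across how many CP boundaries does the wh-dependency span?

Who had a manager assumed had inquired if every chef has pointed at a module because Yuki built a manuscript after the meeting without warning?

"who" is extracted from the subject of "inquired".
Boundaries crossed, outermost first: [Ø] — 1 in total.

1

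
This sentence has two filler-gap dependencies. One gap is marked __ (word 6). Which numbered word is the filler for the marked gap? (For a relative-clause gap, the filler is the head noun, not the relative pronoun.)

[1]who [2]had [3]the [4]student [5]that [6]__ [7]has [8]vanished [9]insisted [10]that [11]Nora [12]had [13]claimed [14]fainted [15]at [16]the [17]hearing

4

The marked gap is inside the relative clause, the subject of "vanished".
Its filler is the head noun "student" (via "that"), at word 4.
(The other dependency links word 1 to a gap after word 13.)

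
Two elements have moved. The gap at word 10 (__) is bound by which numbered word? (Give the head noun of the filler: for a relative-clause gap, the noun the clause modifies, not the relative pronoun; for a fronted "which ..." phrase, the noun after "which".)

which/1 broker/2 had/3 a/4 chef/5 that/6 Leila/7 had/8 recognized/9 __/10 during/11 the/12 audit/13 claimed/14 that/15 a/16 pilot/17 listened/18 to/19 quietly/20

The marked gap is inside the relative clause, the direct object of "recognized".
Its filler is the head noun "chef" (via "that"), at word 5.
(The other dependency links word 2 to a gap after word 19.)

5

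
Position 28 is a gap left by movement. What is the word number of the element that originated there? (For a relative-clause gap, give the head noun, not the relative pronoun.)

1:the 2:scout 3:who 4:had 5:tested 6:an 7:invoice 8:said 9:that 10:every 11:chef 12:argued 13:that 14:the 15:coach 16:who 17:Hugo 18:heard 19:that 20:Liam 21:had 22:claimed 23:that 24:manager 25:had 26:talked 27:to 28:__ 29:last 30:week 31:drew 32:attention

The gap at 28 is the prepositional object of "talked", inside a relative clause.
The relative pronoun is "who" (word 16); it is bound by the head noun immediately before it.
Its filler is the head noun "coach", at word 15.

15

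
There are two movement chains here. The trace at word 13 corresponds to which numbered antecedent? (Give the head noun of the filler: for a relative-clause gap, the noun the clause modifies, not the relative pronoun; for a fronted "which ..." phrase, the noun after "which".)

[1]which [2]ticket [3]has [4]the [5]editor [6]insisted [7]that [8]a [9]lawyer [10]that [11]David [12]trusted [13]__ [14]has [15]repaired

9

The marked gap is inside the relative clause, the direct object of "trusted".
Its filler is the head noun "lawyer" (via "that"), at word 9.
(The other dependency links word 2 to a gap after word 15.)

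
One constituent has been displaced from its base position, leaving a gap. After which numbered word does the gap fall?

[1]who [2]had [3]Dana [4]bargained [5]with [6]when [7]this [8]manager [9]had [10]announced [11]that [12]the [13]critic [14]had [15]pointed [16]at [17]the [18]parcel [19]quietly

The displaced element is "who" (word 1).
It functions as the object of the preposition "with" of "bargained", so the gap sits immediately after word 5 ("with").
Base order: Dana had bargained with who when this manager had announced that the critic had pointed at the parcel quietly.

5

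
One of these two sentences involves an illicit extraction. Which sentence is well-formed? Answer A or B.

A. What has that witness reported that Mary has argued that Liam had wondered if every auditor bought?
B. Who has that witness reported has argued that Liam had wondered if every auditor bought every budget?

In A, the wh-phrase is extracted from inside a wh-island (introduced by "if"), which blocks movement.
In B, the extraction path crosses only that-complement boundaries, which are transparent.
So B is grammatical.

B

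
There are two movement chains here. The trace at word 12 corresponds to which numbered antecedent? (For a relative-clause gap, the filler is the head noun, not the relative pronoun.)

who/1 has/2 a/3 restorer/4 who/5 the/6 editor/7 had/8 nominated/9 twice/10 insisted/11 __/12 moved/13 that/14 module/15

1

The marked gap is the subject of "moved".
Its filler is the fronted wh-phrase "who", at word 1.
(The other dependency links word 4 to a gap after word 9.)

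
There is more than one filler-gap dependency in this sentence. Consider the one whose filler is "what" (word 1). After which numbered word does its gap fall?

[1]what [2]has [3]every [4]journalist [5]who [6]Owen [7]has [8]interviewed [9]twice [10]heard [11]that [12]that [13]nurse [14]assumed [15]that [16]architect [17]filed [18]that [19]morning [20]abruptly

The displaced element is "what" (word 1).
It is linked across 2 clause boundaries (that → Ø).
It functions as the direct object of "filed", so the gap sits immediately after word 17 ("filed").
Base order: Every journalist who Owen has interviewed twice has heard that that nurse assumed that architect filed what that morning abruptly.

17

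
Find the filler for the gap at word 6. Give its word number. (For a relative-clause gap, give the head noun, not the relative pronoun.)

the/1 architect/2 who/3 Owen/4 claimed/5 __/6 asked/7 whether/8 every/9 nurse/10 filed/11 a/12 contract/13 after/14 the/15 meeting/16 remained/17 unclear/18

2

The gap at 6 is the subject of "asked", inside a relative clause.
The relative pronoun is "who" (word 3); it is bound by the head noun immediately before it.
Its filler is the head noun "architect", at word 2.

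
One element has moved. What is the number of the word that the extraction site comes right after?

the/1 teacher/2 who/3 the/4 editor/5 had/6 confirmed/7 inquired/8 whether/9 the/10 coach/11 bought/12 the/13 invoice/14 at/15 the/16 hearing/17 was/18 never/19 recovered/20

7

The displaced element is "the teacher" (word 2).
It is linked across 1 clause boundary (Ø).
It functions as the subject of "inquired", so the gap sits immediately after word 7 ("confirmed").
Base order: The editor had confirmed the teacher inquired whether the coach bought the invoice at the hearing.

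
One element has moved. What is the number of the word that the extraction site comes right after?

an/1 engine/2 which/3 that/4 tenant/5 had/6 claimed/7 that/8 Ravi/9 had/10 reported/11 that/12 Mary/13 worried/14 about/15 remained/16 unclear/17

15

The displaced element is "an engine" (word 2).
It is linked across 2 clause boundaries (that → that).
It functions as the object of the preposition "about" of "worried", so the gap sits immediately after word 15 ("about").
Base order: That tenant had claimed that Ravi had reported that Mary worried about an engine.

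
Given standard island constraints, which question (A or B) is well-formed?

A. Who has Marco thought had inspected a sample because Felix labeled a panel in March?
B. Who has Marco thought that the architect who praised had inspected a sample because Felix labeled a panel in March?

In B, the wh-phrase is extracted from inside a complex-NP island (relative clause) (introduced by "who"), which blocks movement.
In A, the extraction path crosses only that-complement boundaries, which are transparent.
So A is grammatical.

A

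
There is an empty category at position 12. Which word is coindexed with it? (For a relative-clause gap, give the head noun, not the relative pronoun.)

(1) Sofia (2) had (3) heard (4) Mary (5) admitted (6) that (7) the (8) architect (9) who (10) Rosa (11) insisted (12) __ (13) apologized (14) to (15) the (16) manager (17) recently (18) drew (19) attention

The gap at 12 is the subject of "apologized", inside a relative clause.
The relative pronoun is "who" (word 9); it is bound by the head noun immediately before it.
Its filler is the head noun "architect", at word 8.

8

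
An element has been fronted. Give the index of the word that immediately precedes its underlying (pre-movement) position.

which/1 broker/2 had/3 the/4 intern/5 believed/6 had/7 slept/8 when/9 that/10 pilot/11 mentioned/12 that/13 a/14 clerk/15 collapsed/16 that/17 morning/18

The displaced element is "which broker" (word 2).
It is linked across 1 clause boundary (Ø).
It functions as the subject of "slept", so the gap sits immediately after word 6 ("believed").
Base order: The intern had believed which broker had slept when that pilot mentioned that a clerk collapsed that morning.

6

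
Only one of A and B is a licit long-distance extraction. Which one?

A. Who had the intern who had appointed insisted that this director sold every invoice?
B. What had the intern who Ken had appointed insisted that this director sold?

B

In A, the wh-phrase is extracted from inside a complex-NP island (relative clause) (introduced by "who"), which blocks movement.
In B, the extraction path crosses only that-complement boundaries, which are transparent.
So B is grammatical.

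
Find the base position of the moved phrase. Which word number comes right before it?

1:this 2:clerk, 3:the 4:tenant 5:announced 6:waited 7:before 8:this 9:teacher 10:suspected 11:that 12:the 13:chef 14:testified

The displaced element is "this clerk" (word 2).
It is linked across 1 clause boundary (Ø).
It functions as the subject of "waited", so the gap sits immediately after word 5 ("announced").
Base order: The tenant announced that this clerk waited before this teacher suspected that the chef testified.

5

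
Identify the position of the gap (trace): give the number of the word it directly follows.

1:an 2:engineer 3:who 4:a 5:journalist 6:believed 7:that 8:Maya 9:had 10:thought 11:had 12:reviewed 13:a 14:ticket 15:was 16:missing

10

The displaced element is "an engineer" (word 2).
It is linked across 2 clause boundaries (that → Ø).
It functions as the subject of "reviewed", so the gap sits immediately after word 10 ("thought").
Base order: A journalist believed that Maya had thought that an engineer had reviewed a ticket.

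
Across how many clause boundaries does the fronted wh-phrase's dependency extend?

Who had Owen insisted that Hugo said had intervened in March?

2

"who" is extracted from the subject of "intervened".
Boundaries crossed, outermost first: [that], [Ø] — 2 in total.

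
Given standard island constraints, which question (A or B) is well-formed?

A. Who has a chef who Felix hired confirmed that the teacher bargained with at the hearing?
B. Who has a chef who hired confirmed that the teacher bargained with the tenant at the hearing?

In B, the wh-phrase is extracted from inside a complex-NP island (relative clause) (introduced by "who"), which blocks movement.
In A, the extraction path crosses only that-complement boundaries, which are transparent.
So A is grammatical.

A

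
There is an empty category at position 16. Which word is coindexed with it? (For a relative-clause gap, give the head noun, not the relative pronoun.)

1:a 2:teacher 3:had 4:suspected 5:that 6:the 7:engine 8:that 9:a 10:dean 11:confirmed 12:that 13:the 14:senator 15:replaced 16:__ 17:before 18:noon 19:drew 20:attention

The gap at 16 is the object of "replaced", inside a relative clause.
The relative pronoun is "that" (word 8); it is bound by the head noun immediately before it.
Its filler is the head noun "engine", at word 7.

7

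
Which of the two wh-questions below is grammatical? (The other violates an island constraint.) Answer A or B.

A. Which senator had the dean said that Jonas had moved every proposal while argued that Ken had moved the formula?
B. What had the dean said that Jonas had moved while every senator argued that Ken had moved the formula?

In A, the wh-phrase is extracted from inside an adjunct island (introduced by "while"), which blocks movement.
In B, the extraction path crosses only that-complement boundaries, which are transparent.
So B is grammatical.

B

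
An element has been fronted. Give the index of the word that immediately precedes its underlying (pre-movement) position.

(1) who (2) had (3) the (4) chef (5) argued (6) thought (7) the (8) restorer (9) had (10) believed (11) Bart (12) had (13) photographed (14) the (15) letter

The displaced element is "who" (word 1).
It is linked across 1 clause boundary (Ø).
It functions as the subject of "thought", so the gap sits immediately after word 5 ("argued").
Base order: The chef had argued who thought the restorer had believed Bart had photographed the letter.

5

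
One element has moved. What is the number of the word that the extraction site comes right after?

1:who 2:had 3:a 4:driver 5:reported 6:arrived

The displaced element is "who" (word 1).
It is linked across 1 clause boundary (Ø).
It functions as the subject of "arrived", so the gap sits immediately after word 5 ("reported").
Base order: A driver had reported that who arrived.

5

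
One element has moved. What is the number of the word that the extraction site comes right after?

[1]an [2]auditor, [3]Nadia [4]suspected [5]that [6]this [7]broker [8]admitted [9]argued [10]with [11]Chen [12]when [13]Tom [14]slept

8

The displaced element is "an auditor" (word 2).
It is linked across 2 clause boundaries (that → Ø).
It functions as the subject of "argued", so the gap sits immediately after word 8 ("admitted").
Base order: Nadia suspected that this broker admitted an auditor argued with Chen when Tom slept.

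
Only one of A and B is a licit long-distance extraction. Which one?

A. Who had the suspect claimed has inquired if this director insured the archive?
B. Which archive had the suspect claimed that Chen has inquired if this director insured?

A

In B, the wh-phrase is extracted from inside a wh-island (introduced by "if"), which blocks movement.
In A, the extraction path crosses only that-complement boundaries, which are transparent.
So A is grammatical.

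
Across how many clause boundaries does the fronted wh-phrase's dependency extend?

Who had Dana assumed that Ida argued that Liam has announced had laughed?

3

"who" is extracted from the subject of "laughed".
Boundaries crossed, outermost first: [that], [that], [Ø] — 3 in total.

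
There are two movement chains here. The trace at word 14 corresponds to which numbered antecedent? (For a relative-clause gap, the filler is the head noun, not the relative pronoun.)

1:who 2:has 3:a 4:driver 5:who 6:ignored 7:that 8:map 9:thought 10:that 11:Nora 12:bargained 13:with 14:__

The marked gap is the object of the preposition "with" of "bargained".
Its filler is the fronted wh-phrase "who", at word 1.
(The other dependency links word 4 to a gap after word 5.)

1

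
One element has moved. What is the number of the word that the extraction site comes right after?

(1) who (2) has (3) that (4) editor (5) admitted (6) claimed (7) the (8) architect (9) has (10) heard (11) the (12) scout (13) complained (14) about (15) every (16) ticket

5

The displaced element is "who" (word 1).
It is linked across 1 clause boundary (Ø).
It functions as the subject of "claimed", so the gap sits immediately after word 5 ("admitted").
Base order: That editor has admitted who claimed the architect has heard the scout complained about every ticket.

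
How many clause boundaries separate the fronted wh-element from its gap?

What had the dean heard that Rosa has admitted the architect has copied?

"what" is extracted from the object of "copied".
Boundaries crossed, outermost first: [that], [Ø] — 2 in total.

2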